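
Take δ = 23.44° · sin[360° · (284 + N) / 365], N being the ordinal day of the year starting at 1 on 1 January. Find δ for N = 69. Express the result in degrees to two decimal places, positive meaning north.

360 × (284 + 69) / 365 = 348.164°; sin(348.164°) = -0.2051.
δ = 23.44 × -0.2051 = -4.808° ≈ -4.81°.

-4.81°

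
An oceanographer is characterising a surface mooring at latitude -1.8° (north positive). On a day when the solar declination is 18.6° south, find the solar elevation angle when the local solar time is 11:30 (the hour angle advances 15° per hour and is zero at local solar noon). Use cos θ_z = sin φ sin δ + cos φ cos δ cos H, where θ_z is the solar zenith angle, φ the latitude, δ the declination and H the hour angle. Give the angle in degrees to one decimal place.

Hour angle H = 15° × (11.5 − 12) = -7.50°.
cos θ_z = sin φ sin δ + cos φ cos δ cos H = (-0.0314)(-0.3190) + (0.9995)(0.9478)(0.9914) = 0.9492.
θ_z = arccos(0.9492) = 18.34°, so the elevation is 90° − 18.34° = 71.66°.

71.7°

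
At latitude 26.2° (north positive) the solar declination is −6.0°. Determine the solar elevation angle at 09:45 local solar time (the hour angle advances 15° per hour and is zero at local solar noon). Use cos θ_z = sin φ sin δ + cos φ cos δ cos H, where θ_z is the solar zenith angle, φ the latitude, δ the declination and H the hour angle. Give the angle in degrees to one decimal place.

Hour angle H = 15° × (9.75 − 12) = -33.75°.
With φ = 26.2°, δ = -6.0°, H = -33.75°: sin φ sin δ = -0.0461, cos φ cos δ cos H = 0.7420, so cos θ_z = 0.6959.
θ_z = arccos(0.6959) = 45.90°, so the elevation is 90° − 45.90° = 44.10°.

44.1°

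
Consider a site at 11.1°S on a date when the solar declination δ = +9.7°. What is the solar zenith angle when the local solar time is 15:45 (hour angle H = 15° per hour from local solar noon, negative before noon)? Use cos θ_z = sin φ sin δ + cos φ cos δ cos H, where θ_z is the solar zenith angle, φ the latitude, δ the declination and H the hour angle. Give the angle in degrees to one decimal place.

59.7°

Hour angle H = 15° × (15.75 − 12) = 56.25°.
With φ = -11.1°, δ = 9.7°, H = 56.25°: sin φ sin δ = -0.0324, cos φ cos δ cos H = 0.5374, so cos θ_z = 0.5050.
θ_z = arccos(0.5050) = 59.67°.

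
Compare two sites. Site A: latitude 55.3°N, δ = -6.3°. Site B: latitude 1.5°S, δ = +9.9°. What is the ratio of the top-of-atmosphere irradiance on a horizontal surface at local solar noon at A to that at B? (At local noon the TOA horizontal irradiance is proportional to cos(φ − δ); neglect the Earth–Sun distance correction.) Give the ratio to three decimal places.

0.485

A: cos θ_z = cos(55.3° − (-6.3°)) = 0.4756.
B: cos θ_z = cos(-1.5° − (9.9°)) = 0.9803.
Ratio A/B = 0.4756 / 0.9803 = 0.4852.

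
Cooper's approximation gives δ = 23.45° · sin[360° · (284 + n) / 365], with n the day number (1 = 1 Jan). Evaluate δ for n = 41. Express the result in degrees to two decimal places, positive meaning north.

-14.90°

360 × (284 + 41) / 365 = 320.548°; sin(320.548°) = -0.6354.
δ = 23.45 × -0.6354 = -14.900° ≈ -14.90°.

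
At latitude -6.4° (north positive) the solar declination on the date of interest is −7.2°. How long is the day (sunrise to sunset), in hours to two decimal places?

12.11 hours

The sunset hour angle satisfies cos H_s = −tan φ tan δ = -0.0142, giving H_s = 90.81°.
Day length = 2 H_s / 15° h⁻¹ = 181.62° / 15 = 12.108 h.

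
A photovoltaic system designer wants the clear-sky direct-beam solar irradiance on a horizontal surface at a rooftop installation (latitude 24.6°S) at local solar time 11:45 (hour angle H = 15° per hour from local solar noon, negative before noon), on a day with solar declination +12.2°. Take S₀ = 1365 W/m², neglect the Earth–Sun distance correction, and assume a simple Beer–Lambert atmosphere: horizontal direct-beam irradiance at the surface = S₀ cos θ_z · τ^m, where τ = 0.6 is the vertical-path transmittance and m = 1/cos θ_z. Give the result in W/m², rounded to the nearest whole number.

Hour angle H = 15° × (11.75 − 12) = -3.75°.
cos θ_z = sin(-24.6°) sin(12.2°) + cos(-24.6°) cos(12.2°) cos(-3.75°) = -0.0880 + 0.8868 = 0.7988.
Air mass m = 1/cos θ_z = 1/0.7988 = 1.252; τ^m = 0.6^1.252 = 0.5275.
Surface direct beam = 1365 × 0.7988 × 0.5275 = 575.17 W/m².

575 W/m²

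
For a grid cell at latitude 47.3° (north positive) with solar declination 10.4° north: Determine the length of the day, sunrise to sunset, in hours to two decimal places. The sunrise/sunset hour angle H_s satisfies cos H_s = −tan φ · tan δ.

13.53 hours

−tan φ tan δ = −(1.0837)(0.1835) = -0.1989; H_s = arccos(-0.1989) = 101.47°.
Day length = 2 H_s / 15° h⁻¹ = 202.94° / 15 = 13.529 h.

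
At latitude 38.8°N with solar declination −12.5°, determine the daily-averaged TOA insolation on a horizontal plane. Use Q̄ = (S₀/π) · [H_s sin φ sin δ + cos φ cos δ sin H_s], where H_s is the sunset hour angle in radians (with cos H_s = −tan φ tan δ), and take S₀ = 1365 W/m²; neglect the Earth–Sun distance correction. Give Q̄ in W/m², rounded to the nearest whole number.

243 W/m²

cos H_s = −tan(38.8°) · tan(-12.5°) = 0.1782, so H_s = arccos(0.1782) = 79.74°. In radians, H_s = 1.3917.
H_s sin φ sin δ = 1.3917 × 0.6266 × -0.2164 = -0.1887.
cos φ cos δ sin H_s = 0.7793 × 0.9763 × 0.9840 = 0.7487.
Q̄ = (1365/π) × (-0.1887 + 0.7487) = 434.49 × 0.5600 = 243.31 W/m².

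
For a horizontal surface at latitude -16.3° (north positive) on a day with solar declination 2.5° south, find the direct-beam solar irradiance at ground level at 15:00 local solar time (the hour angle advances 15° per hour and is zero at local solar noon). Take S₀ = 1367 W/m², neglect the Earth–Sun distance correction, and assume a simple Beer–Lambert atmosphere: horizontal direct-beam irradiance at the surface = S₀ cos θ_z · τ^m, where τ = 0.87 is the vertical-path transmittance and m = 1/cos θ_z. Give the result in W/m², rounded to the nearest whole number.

Hour angle H = 15° × (15 − 12) = 45.00°.
With φ = -16.3°, δ = -2.5°, H = 45.00°: sin φ sin δ = 0.0122, cos φ cos δ cos H = 0.6780, so cos θ_z = 0.6902.
Air mass m = 1/cos θ_z = 1/0.6902 = 1.449; τ^m = 0.87^1.449 = 0.8173.
Surface direct beam = 1367 × 0.6902 × 0.8173 = 771.13 W/m².

771 W/m²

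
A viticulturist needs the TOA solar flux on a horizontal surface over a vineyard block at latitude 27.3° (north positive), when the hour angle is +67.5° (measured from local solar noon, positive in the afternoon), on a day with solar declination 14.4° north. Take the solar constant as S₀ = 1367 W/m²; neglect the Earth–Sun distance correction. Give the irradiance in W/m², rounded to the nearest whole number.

606 W/m²

With φ = 27.3°, δ = 14.4°, H = 67.50°: sin φ sin δ = 0.1141, cos φ cos δ cos H = 0.3294, so cos θ_z = 0.4435.
Top-of-atmosphere irradiance = S₀ cos θ_z = 1367 × 0.4435 = 606.26 W/m².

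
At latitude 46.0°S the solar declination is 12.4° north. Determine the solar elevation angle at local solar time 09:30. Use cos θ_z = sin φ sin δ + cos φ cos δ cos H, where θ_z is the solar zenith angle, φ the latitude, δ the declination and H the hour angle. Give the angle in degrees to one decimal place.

22.6°

Hour angle H = 15° × (9.5 − 12) = -37.50°.
cos θ_z = sin(-46.0°) sin(12.4°) + cos(-46.0°) cos(12.4°) cos(-37.50°) = -0.1545 + 0.5383 = 0.3838.
θ_z = arccos(0.3838) = 67.43°, so the elevation is 90° − 67.43° = 22.57°.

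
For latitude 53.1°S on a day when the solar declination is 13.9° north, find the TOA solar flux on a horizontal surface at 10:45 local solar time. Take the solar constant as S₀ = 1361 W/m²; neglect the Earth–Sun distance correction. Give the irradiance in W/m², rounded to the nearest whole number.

Hour angle H = 15° × (10.75 − 12) = -18.75°.
cos θ_z = sin φ sin δ + cos φ cos δ cos H = (-0.7997)(0.2402) + (0.6004)(0.9707)(0.9469) = 0.3598.
Top-of-atmosphere irradiance = S₀ cos θ_z = 1361 × 0.3598 = 489.69 W/m².

490 W/m²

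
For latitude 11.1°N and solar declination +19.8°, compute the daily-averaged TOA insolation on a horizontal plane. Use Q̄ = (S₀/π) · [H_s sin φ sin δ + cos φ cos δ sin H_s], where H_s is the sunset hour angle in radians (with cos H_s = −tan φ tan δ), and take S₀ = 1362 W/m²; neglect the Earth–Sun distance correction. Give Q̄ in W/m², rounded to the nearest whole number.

−tan φ tan δ = −(0.1962)(0.3600) = -0.0706; H_s = arccos(-0.0706) = 94.05°. In radians, H_s = 1.6415.
H_s sin φ sin δ = 1.6415 × 0.1925 × 0.3387 = 0.1070.
cos φ cos δ sin H_s = 0.9813 × 0.9409 × 0.9975 = 0.9210.
Q̄ = (1362/π) × (0.1070 + 0.9210) = 433.54 × 1.0280 = 445.68 W/m².

446 W/m²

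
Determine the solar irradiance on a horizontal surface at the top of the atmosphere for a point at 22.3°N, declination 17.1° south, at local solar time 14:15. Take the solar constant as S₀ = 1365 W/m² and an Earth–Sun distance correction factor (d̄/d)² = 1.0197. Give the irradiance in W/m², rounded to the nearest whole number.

868 W/m²

Hour angle H = 15° × (14.25 − 12) = 33.75°.
cos θ_z = sin φ sin δ + cos φ cos δ cos H = (0.3795)(-0.2940) + (0.9252)(0.9558)(0.8315) = 0.6237.
Top-of-atmosphere irradiance = S₀ (d̄/d)² cos θ_z = 1365 × 1.0197 × 0.6237 = 868.12 W/m².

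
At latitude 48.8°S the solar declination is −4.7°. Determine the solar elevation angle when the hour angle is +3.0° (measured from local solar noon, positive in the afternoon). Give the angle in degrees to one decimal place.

45.8°

With φ = -48.8°, δ = -4.7°, H = 3.00°: sin φ sin δ = 0.0617, cos φ cos δ cos H = 0.6556, so cos θ_z = 0.7173.
θ_z = arccos(0.7173) = 44.17°, so the elevation is 90° − 44.17° = 45.83°.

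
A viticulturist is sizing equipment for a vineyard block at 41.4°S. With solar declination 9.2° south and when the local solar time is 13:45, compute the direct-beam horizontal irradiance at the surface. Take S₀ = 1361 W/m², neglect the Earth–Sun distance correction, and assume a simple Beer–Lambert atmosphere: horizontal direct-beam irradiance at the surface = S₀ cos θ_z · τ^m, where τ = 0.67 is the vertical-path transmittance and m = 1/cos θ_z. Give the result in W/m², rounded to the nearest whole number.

Hour angle H = 15° × (13.75 − 12) = 26.25°.
With φ = -41.4°, δ = -9.2°, H = 26.25°: sin φ sin δ = 0.1057, cos φ cos δ cos H = 0.6641, so cos θ_z = 0.7698.
Air mass m = 1/cos θ_z = 1/0.7698 = 1.299; τ^m = 0.67^1.299 = 0.5944.
Surface direct beam = 1361 × 0.7698 × 0.5944 = 622.75 W/m².

623 W/m²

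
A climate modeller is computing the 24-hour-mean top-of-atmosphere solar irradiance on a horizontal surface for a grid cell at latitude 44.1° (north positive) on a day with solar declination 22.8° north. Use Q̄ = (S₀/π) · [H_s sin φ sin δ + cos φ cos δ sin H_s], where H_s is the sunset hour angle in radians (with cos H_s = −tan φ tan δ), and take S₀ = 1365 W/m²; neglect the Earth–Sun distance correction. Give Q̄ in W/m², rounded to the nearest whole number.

−tan φ tan δ = −(0.9691)(0.4204) = -0.4074; H_s = arccos(-0.4074) = 114.04°. In radians, H_s = 1.9904.
H_s sin φ sin δ = 1.9904 × 0.6959 × 0.3875 = 0.5367.
cos φ cos δ sin H_s = 0.7181 × 0.9219 × 0.9133 = 0.6046.
Q̄ = (1365/π) × (0.5367 + 0.6046) = 434.49 × 1.1413 = 495.88 W/m².

496 W/m²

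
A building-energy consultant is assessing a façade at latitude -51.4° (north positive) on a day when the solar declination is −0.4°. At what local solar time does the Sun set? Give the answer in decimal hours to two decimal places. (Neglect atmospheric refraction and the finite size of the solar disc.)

18.03 h

The sunset hour angle satisfies cos H_s = −tan φ tan δ = -0.0087, giving H_s = 90.50°.
Sunset is at 12 + H_s/15 = 12 + 6.033 = 18.033 h local solar time.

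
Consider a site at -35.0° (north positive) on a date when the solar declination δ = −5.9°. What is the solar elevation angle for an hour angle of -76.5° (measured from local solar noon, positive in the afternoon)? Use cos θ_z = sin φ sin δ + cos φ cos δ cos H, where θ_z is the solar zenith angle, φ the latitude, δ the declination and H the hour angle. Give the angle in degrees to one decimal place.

cos θ_z = sin φ sin δ + cos φ cos δ cos H = (-0.5736)(-0.1028) + (0.8192)(0.9947)(0.2334) = 0.2492.
θ_z = arccos(0.2492) = 75.57°, so the elevation is 90° − 75.57° = 14.43°.

14.4°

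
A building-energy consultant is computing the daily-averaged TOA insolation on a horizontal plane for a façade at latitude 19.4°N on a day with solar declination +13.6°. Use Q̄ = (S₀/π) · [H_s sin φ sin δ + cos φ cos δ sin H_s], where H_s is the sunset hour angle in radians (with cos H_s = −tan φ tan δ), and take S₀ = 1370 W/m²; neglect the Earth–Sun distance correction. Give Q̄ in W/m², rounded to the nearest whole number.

The sunset hour angle satisfies cos H_s = −tan φ tan δ = -0.0852, giving H_s = 94.89°. In radians, H_s = 1.6561.
H_s sin φ sin δ = 1.6561 × 0.3322 × 0.2351 = 0.1293.
cos φ cos δ sin H_s = 0.9432 × 0.9720 × 0.9964 = 0.9135.
Q̄ = (1370/π) × (0.1293 + 0.9135) = 436.08 × 1.0428 = 454.74 W/m².

455 W/m²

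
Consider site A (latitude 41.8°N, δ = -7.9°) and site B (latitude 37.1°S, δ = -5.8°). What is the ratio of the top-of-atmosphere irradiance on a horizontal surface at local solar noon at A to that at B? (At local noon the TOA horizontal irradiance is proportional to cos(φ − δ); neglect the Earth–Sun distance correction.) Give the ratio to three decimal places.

0.757

A: cos θ_z = cos(41.8° − (-7.9°)) = 0.6468.
B: cos θ_z = cos(-37.1° − (-5.8°)) = 0.8545.
Ratio A/B = 0.6468 / 0.8545 = 0.7569.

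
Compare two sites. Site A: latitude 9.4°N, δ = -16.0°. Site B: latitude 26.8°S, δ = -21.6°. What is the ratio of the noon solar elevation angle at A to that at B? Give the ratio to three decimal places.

0.762

A: 90° − |9.4 − (-16.0)| = 64.60°.
B: 90° − |-26.8 − (-21.6)| = 84.80°.
Ratio A/B = 64.6000 / 84.8000 = 0.7618.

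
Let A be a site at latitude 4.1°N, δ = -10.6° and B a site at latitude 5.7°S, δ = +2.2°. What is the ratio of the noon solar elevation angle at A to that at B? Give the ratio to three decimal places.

A: 90° − |4.1 − (-10.6)| = 75.30°.
B: 90° − |-5.7 − (2.2)| = 82.10°.
Ratio A/B = 75.3000 / 82.1000 = 0.9172.

0.917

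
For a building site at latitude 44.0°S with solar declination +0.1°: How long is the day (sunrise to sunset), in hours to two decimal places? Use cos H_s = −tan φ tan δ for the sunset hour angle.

−tan φ tan δ = −(-0.9657)(0.0017) = 0.0016; H_s = arccos(0.0016) = 89.91°.
Day length = 2 H_s / 15° h⁻¹ = 179.82° / 15 = 11.988 h.

11.99 hours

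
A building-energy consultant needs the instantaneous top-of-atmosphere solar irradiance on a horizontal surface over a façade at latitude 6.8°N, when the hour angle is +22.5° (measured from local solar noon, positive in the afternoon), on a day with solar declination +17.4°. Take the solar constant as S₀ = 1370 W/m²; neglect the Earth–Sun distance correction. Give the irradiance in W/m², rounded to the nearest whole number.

1248 W/m²

cos θ_z = sin φ sin δ + cos φ cos δ cos H = (0.1184)(0.2990) + (0.9930)(0.9542)(0.9239) = 0.9108.
Top-of-atmosphere irradiance = S₀ cos θ_z = 1370 × 0.9108 = 1247.80 W/m².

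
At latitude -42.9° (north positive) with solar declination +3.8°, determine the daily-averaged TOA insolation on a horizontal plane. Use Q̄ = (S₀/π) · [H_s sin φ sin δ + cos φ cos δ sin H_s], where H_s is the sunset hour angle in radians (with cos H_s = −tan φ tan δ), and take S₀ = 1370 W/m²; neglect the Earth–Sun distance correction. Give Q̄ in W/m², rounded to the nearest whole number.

288 W/m²

The sunset hour angle satisfies cos H_s = −tan φ tan δ = 0.0617, giving H_s = 86.46°. In radians, H_s = 1.5090.
H_s sin φ sin δ = 1.5090 × -0.6807 × 0.0663 = -0.0681.
cos φ cos δ sin H_s = 0.7325 × 0.9978 × 0.9981 = 0.7295.
Q̄ = (1370/π) × (-0.0681 + 0.7295) = 436.08 × 0.6614 = 288.42 W/m².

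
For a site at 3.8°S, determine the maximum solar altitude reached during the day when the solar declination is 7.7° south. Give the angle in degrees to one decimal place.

At local solar noon the hour angle is zero, so the elevation is 90° − |φ − δ| = 90° − |-3.8° − (-7.7°)| = 90° − 3.9° = 86.1°.

86.1°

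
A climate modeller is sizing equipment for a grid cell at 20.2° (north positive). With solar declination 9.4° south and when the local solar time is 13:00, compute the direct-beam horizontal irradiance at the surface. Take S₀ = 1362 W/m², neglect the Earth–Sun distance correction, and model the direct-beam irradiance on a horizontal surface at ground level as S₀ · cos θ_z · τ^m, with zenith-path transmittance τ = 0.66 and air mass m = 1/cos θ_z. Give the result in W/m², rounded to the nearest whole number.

Hour angle H = 15° × (13 − 12) = 15.00°.
cos θ_z = sin φ sin δ + cos φ cos δ cos H = (0.3453)(-0.1633) + (0.9385)(0.9866)(0.9659) = 0.8380.
Air mass m = 1/cos θ_z = 1/0.8380 = 1.193; τ^m = 0.66^1.193 = 0.6091.
Surface direct beam = 1362 × 0.8380 × 0.6091 = 695.20 W/m².

695 W/m²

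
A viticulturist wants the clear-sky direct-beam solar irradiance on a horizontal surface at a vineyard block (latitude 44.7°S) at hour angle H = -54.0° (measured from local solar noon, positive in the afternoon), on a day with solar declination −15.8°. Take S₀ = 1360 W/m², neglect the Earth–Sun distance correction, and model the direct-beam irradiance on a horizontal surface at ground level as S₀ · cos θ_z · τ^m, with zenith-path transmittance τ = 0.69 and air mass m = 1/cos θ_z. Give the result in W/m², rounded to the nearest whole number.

cos θ_z = sin(-44.7°) sin(-15.8°) + cos(-44.7°) cos(-15.8°) cos(-54.00°) = 0.1915 + 0.4020 = 0.5935.
Air mass m = 1/cos θ_z = 1/0.5935 = 1.685; τ^m = 0.69^1.685 = 0.5351.
Surface direct beam = 1360 × 0.5935 × 0.5351 = 431.91 W/m².

432 W/m²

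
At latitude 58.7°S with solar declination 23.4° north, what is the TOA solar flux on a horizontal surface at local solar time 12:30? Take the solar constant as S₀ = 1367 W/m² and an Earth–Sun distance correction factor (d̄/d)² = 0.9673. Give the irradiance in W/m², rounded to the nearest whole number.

Hour angle H = 15° × (12.5 − 12) = 7.50°.
cos θ_z = sin φ sin δ + cos φ cos δ cos H = (-0.8545)(0.3971) + (0.5195)(0.9178)(0.9914) = 0.1334.
Top-of-atmosphere irradiance = S₀ (d̄/d)² cos θ_z = 1367 × 0.9673 × 0.1334 = 176.39 W/m².

176 W/m²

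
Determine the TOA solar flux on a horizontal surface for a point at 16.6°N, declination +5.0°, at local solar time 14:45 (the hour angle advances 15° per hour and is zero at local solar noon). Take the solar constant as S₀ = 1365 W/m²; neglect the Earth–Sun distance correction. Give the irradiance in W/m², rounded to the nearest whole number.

Hour angle H = 15° × (14.75 − 12) = 41.25°.
cos θ_z = sin φ sin δ + cos φ cos δ cos H = (0.2857)(0.0872) + (0.9583)(0.9962)(0.7518) = 0.7426.
Top-of-atmosphere irradiance = S₀ cos θ_z = 1365 × 0.7426 = 1013.65 W/m².

1014 W/m²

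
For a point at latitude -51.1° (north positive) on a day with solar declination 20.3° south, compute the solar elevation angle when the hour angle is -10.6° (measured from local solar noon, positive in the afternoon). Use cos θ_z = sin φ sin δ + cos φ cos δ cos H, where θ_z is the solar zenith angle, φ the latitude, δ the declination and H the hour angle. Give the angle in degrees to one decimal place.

58.1°

With φ = -51.1°, δ = -20.3°, H = -10.60°: sin φ sin δ = 0.2700, cos φ cos δ cos H = 0.5789, so cos θ_z = 0.8489.
θ_z = arccos(0.8489) = 31.91°, so the elevation is 90° − 31.91° = 58.09°.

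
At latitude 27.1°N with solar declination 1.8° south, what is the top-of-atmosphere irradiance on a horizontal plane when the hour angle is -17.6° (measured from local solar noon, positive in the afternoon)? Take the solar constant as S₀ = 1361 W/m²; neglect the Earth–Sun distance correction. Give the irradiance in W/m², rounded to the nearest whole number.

cos θ_z = sin φ sin δ + cos φ cos δ cos H = (0.4555)(-0.0314) + (0.8902)(0.9995)(0.9532) = 0.8338.
Top-of-atmosphere irradiance = S₀ cos θ_z = 1361 × 0.8338 = 1134.80 W/m².

1135 W/m²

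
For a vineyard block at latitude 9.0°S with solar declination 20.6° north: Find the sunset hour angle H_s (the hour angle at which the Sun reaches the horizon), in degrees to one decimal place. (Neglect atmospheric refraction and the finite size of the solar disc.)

86.6°

The sunset hour angle satisfies cos H_s = −tan φ tan δ = 0.0595, giving H_s = 86.59°.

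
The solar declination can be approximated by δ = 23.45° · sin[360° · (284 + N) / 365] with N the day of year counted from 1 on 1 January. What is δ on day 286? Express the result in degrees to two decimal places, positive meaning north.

360 × (284 + 286) / 365 = 562.192°; sin(562.192°) = -0.3777.
δ = 23.45 × -0.3777 = -8.857° ≈ -8.86°.

-8.86°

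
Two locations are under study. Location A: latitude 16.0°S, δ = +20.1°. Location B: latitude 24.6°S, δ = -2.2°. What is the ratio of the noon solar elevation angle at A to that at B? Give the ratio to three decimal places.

0.797

A: 90° − |-16.0 − (20.1)| = 53.90°.
B: 90° − |-24.6 − (-2.2)| = 67.60°.
Ratio A/B = 53.9000 / 67.6000 = 0.7973.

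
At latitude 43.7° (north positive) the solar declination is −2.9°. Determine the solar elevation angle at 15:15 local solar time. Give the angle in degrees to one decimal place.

Hour angle H = 15° × (15.25 − 12) = 48.75°.
cos θ_z = sin φ sin δ + cos φ cos δ cos H = (0.6909)(-0.0506) + (0.7230)(0.9987)(0.6593) = 0.4411.
θ_z = arccos(0.4411) = 63.83°, so the elevation is 90° − 63.83° = 26.17°.

26.2°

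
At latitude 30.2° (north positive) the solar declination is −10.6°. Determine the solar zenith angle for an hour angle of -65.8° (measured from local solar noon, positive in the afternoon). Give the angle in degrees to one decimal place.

75.2°

cos θ_z = sin(30.2°) sin(-10.6°) + cos(30.2°) cos(-10.6°) cos(-65.80°) = -0.0925 + 0.3482 = 0.2557.
θ_z = arccos(0.2557) = 75.18°.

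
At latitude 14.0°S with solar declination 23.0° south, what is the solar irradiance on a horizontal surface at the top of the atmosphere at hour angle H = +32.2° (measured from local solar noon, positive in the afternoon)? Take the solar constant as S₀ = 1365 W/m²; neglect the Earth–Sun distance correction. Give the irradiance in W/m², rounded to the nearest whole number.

1161 W/m²

With φ = -14.0°, δ = -23.0°, H = 32.20°: sin φ sin δ = 0.0945, cos φ cos δ cos H = 0.7558, so cos θ_z = 0.8503.
Top-of-atmosphere irradiance = S₀ cos θ_z = 1365 × 0.8503 = 1160.66 W/m².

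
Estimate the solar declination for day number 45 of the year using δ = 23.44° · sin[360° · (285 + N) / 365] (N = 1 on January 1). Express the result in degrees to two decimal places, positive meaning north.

-13.28°

360 × (285 + 45) / 365 = 325.479°; sin(325.479°) = -0.5667.
δ = 23.44 × -0.5667 = -13.283° ≈ -13.28°.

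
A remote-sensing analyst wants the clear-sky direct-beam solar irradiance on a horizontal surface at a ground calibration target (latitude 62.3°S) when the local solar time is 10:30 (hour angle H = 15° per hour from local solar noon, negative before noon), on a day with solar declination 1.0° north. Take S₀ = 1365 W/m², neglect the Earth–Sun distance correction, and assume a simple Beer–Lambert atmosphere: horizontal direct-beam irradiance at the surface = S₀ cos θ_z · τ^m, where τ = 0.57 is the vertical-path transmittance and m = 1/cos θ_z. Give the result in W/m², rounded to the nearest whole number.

145 W/m²

Hour angle H = 15° × (10.5 − 12) = -22.50°.
cos θ_z = sin φ sin δ + cos φ cos δ cos H = (-0.8854)(0.0175) + (0.4648)(0.9998)(0.9239) = 0.4138.
Air mass m = 1/cos θ_z = 1/0.4138 = 2.417; τ^m = 0.57^2.417 = 0.2570.
Surface direct beam = 1365 × 0.4138 × 0.2570 = 145.16 W/m².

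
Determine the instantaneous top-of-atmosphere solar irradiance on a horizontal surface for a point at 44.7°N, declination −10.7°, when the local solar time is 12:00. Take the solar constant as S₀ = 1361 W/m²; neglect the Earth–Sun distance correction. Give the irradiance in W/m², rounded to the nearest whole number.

Hour angle H = 15° × (12 − 12) = 0.00°.
cos θ_z = sin φ sin δ + cos φ cos δ cos H = (0.7034)(-0.1857) + (0.7108)(0.9826)(1.0000) = 0.5678.
Top-of-atmosphere irradiance = S₀ cos θ_z = 1361 × 0.5678 = 772.78 W/m².

773 W/m²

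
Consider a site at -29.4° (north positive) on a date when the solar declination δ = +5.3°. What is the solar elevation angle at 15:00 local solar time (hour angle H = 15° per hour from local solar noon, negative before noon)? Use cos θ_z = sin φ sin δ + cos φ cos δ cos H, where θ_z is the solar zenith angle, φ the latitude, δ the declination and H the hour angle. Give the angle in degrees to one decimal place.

Hour angle H = 15° × (15 − 12) = 45.00°.
With φ = -29.4°, δ = 5.3°, H = 45.00°: sin φ sin δ = -0.0453, cos φ cos δ cos H = 0.6134, so cos θ_z = 0.5681.
θ_z = arccos(0.5681) = 55.38°, so the elevation is 90° − 55.38° = 34.62°.

34.6°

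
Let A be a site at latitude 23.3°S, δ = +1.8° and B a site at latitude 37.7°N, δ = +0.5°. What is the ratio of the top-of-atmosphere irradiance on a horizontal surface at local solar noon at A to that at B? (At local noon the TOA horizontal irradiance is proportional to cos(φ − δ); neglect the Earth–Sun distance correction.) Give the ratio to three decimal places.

A: cos θ_z = cos(-23.3° − (1.8°)) = 0.9056.
B: cos θ_z = cos(37.7° − (0.5°)) = 0.7965.
Ratio A/B = 0.9056 / 0.7965 = 1.1370.

1.137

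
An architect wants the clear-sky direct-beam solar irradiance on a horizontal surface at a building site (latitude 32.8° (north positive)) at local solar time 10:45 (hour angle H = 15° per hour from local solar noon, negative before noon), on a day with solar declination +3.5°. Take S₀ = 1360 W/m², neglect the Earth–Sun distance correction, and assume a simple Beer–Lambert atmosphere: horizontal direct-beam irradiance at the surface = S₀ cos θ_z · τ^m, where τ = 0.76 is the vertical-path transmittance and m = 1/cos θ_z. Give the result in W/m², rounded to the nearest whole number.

Hour angle H = 15° × (10.75 − 12) = -18.75°.
cos θ_z = sin(32.8°) sin(3.5°) + cos(32.8°) cos(3.5°) cos(-18.75°) = 0.0331 + 0.7945 = 0.8276.
Air mass m = 1/cos θ_z = 1/0.8276 = 1.208; τ^m = 0.76^1.208 = 0.7178.
Surface direct beam = 1360 × 0.8276 × 0.7178 = 807.91 W/m².

808 W/m²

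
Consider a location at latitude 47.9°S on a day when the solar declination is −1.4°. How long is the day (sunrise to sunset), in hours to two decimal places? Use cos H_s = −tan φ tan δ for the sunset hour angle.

12.21 hours

cos H_s = −tan(-47.9°) · tan(-1.4°) = -0.0270, so H_s = arccos(-0.0270) = 91.55°.
Day length = 2 H_s / 15° h⁻¹ = 183.10° / 15 = 12.207 h.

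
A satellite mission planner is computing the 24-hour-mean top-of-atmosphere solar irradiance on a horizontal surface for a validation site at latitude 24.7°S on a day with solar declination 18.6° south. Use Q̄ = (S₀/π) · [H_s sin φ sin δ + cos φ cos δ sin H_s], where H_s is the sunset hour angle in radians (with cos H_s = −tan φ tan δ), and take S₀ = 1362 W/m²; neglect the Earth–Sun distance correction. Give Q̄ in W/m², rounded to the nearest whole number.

The sunset hour angle satisfies cos H_s = −tan φ tan δ = -0.1548, giving H_s = 98.91°. In radians, H_s = 1.7263.
H_s sin φ sin δ = 1.7263 × -0.4179 × -0.3190 = 0.2301.
cos φ cos δ sin H_s = 0.9085 × 0.9478 × 0.9879 = 0.8507.
Q̄ = (1362/π) × (0.2301 + 0.8507) = 433.54 × 1.0808 = 468.57 W/m².

469 W/m²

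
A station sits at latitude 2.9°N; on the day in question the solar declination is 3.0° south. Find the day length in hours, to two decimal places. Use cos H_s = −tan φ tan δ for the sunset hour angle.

11.98 hours

−tan φ tan δ = −(0.0507)(-0.0524) = 0.0027; H_s = arccos(0.0027) = 89.85°.
Day length = 2 H_s / 15° h⁻¹ = 179.70° / 15 = 11.980 h.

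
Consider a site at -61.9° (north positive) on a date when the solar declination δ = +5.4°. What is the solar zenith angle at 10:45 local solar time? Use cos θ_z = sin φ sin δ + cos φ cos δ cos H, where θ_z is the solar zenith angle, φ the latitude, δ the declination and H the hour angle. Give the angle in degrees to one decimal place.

Hour angle H = 15° × (10.75 − 12) = -18.75°.
cos θ_z = sin(-61.9°) sin(5.4°) + cos(-61.9°) cos(5.4°) cos(-18.75°) = -0.0830 + 0.4440 = 0.3610.
θ_z = arccos(0.3610) = 68.84°.

68.8°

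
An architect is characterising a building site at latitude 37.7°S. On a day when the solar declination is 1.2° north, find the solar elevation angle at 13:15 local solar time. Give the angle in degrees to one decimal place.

Hour angle H = 15° × (13.25 − 12) = 18.75°.
cos θ_z = sin(-37.7°) sin(1.2°) + cos(-37.7°) cos(1.2°) cos(18.75°) = -0.0128 + 0.7491 = 0.7363.
θ_z = arccos(0.7363) = 42.58°, so the elevation is 90° − 42.58° = 47.42°.

47.4°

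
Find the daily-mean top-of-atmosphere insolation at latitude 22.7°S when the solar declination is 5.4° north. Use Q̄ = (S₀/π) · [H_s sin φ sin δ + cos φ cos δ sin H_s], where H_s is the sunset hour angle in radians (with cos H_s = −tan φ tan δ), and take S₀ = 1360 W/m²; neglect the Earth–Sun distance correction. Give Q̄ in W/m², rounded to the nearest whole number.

373 W/m²

The sunset hour angle satisfies cos H_s = −tan φ tan δ = 0.0395, giving H_s = 87.74°. In radians, H_s = 1.5314.
H_s sin φ sin δ = 1.5314 × -0.3859 × 0.0941 = -0.0556.
cos φ cos δ sin H_s = 0.9225 × 0.9956 × 0.9992 = 0.9177.
Q̄ = (1360/π) × (-0.0556 + 0.9177) = 432.90 × 0.8621 = 373.20 W/m².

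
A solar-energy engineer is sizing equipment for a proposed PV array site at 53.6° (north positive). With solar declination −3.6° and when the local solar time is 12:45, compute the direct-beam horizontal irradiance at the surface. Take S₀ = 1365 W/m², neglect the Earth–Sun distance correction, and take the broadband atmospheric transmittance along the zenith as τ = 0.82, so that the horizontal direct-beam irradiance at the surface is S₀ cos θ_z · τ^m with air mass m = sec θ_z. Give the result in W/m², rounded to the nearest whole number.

Hour angle H = 15° × (12.75 − 12) = 11.25°.
cos θ_z = sin(53.6°) sin(-3.6°) + cos(53.6°) cos(-3.6°) cos(11.25°) = -0.0505 + 0.5809 = 0.5304.
Air mass m = 1/cos θ_z = 1/0.5304 = 1.885; τ^m = 0.82^1.885 = 0.6879.
Surface direct beam = 1365 × 0.5304 × 0.6879 = 498.04 W/m².

498 W/m²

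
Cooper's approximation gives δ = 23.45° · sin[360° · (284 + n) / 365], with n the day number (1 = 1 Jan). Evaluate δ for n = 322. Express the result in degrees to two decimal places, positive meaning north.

360 × (284 + 322) / 365 = 597.699°; sin(597.699°) = -0.8453.
δ = 23.45 × -0.8453 = -19.822° ≈ -19.82°.

-19.82°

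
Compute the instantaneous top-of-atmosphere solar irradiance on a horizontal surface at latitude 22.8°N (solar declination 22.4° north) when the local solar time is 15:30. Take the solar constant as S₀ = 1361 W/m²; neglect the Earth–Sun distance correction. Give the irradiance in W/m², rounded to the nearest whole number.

Hour angle H = 15° × (15.5 − 12) = 52.50°.
cos θ_z = sin(22.8°) sin(22.4°) + cos(22.8°) cos(22.4°) cos(52.50°) = 0.1477 + 0.5189 = 0.6666.
Top-of-atmosphere irradiance = S₀ cos θ_z = 1361 × 0.6666 = 907.24 W/m².

907 W/m²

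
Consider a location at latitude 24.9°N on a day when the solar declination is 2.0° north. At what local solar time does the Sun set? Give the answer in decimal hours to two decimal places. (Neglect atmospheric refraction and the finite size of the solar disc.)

cos H_s = −tan(24.9°) · tan(2.0°) = -0.0162, so H_s = arccos(-0.0162) = 90.93°.
Sunset is at 12 + H_s/15 = 12 + 6.062 = 18.062 h local solar time.

18.06 h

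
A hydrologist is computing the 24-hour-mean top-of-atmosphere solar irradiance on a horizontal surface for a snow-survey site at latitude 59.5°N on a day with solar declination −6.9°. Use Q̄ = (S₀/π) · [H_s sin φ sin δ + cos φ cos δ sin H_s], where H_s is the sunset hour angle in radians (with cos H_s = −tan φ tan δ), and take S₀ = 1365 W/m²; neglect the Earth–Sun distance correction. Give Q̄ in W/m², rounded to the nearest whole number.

153 W/m²

−tan φ tan δ = −(1.6977)(-0.1210) = 0.2054; H_s = arccos(0.2054) = 78.15°. In radians, H_s = 1.3640.
H_s sin φ sin δ = 1.3640 × 0.8616 × -0.1201 = -0.1411.
cos φ cos δ sin H_s = 0.5075 × 0.9928 × 0.9787 = 0.4931.
Q̄ = (1365/π) × (-0.1411 + 0.4931) = 434.49 × 0.3520 = 152.94 W/m².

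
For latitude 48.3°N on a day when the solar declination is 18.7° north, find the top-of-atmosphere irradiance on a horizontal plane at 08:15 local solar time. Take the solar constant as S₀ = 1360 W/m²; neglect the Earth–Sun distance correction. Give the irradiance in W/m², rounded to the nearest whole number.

802 W/m²

Hour angle H = 15° × (8.25 − 12) = -56.25°.
cos θ_z = sin φ sin δ + cos φ cos δ cos H = (0.7466)(0.3206) + (0.6652)(0.9472)(0.5556) = 0.5894.
Top-of-atmosphere irradiance = S₀ cos θ_z = 1360 × 0.5894 = 801.58 W/m².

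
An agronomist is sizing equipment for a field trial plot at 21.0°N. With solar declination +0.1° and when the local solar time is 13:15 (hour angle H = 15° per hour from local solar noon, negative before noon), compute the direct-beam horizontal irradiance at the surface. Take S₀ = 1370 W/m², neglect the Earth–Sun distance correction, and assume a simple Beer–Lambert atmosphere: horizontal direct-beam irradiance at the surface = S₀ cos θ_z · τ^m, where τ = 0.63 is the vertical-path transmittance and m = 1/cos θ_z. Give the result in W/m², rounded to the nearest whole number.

719 W/m²

Hour angle H = 15° × (13.25 − 12) = 18.75°.
With φ = 21.0°, δ = 0.1°, H = 18.75°: sin φ sin δ = 0.0006, cos φ cos δ cos H = 0.8840, so cos θ_z = 0.8846.
Air mass m = 1/cos θ_z = 1/0.8846 = 1.130; τ^m = 0.63^1.130 = 0.5933.
Surface direct beam = 1370 × 0.8846 × 0.5933 = 719.02 W/m².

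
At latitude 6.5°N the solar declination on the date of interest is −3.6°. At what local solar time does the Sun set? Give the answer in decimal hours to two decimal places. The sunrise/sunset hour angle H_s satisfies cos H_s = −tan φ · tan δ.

17.97 h

−tan φ tan δ = −(0.1139)(-0.0629) = 0.0072; H_s = arccos(0.0072) = 89.59°.
Sunset is at 12 + H_s/15 = 12 + 5.973 = 17.973 h local solar time.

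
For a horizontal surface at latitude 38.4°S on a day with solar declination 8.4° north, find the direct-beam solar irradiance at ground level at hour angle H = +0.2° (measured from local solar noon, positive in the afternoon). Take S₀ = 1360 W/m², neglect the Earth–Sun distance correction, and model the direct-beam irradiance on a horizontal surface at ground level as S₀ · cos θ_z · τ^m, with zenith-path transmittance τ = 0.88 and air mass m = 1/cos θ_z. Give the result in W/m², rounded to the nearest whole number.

With φ = -38.4°, δ = 8.4°, H = 0.20°: sin φ sin δ = -0.0907, cos φ cos δ cos H = 0.7753, so cos θ_z = 0.6846.
Air mass m = 1/cos θ_z = 1/0.6846 = 1.461; τ^m = 0.88^1.461 = 0.8296.
Surface direct beam = 1360 × 0.6846 × 0.8296 = 772.40 W/m².

772 W/m²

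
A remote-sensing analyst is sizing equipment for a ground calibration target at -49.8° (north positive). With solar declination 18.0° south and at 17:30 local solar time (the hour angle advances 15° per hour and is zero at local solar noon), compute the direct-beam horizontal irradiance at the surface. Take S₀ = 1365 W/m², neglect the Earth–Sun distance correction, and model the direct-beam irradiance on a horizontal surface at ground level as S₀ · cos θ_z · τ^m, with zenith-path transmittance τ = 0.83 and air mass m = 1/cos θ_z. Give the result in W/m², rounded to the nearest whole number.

Hour angle H = 15° × (17.5 − 12) = 82.50°.
With φ = -49.8°, δ = -18.0°, H = 82.50°: sin φ sin δ = 0.2360, cos φ cos δ cos H = 0.0801, so cos θ_z = 0.3161.
Air mass m = 1/cos θ_z = 1/0.3161 = 3.164; τ^m = 0.83^3.164 = 0.5546.
Surface direct beam = 1365 × 0.3161 × 0.5546 = 239.30 W/m².

239 W/m²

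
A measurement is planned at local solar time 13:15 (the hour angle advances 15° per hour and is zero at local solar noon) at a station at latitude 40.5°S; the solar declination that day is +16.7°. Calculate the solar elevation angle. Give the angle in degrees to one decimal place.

Hour angle H = 15° × (13.25 − 12) = 18.75°.
With φ = -40.5°, δ = 16.7°, H = 18.75°: sin φ sin δ = -0.1866, cos φ cos δ cos H = 0.6897, so cos θ_z = 0.5031.
θ_z = arccos(0.5031) = 59.79°, so the elevation is 90° − 59.79° = 30.21°.

30.2°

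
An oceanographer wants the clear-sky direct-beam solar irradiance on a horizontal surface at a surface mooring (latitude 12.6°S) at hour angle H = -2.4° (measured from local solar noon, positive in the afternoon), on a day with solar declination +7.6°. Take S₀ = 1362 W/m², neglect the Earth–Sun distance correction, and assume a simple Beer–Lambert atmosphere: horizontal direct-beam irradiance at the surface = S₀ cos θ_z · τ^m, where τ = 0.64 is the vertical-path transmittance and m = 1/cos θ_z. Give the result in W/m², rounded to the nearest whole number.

With φ = -12.6°, δ = 7.6°, H = -2.40°: sin φ sin δ = -0.0289, cos φ cos δ cos H = 0.9665, so cos θ_z = 0.9376.
Air mass m = 1/cos θ_z = 1/0.9376 = 1.067; τ^m = 0.64^1.067 = 0.6211.
Surface direct beam = 1362 × 0.9376 × 0.6211 = 793.15 W/m².

793 W/m²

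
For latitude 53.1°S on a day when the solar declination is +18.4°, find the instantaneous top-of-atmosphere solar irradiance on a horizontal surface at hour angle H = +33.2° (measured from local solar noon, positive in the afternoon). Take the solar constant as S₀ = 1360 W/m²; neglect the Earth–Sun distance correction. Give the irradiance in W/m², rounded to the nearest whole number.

With φ = -53.1°, δ = 18.4°, H = 33.20°: sin φ sin δ = -0.2524, cos φ cos δ cos H = 0.4767, so cos θ_z = 0.2243.
Top-of-atmosphere irradiance = S₀ cos θ_z = 1360 × 0.2243 = 305.05 W/m².

305 W/m²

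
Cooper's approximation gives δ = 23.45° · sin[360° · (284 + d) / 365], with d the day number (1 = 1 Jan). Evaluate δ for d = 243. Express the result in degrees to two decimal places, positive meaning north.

360 × (284 + 243) / 365 = 519.781°; sin(519.781°) = 0.3456.
δ = 23.45 × 0.3456 = 8.104° ≈ +8.10°.

+8.10°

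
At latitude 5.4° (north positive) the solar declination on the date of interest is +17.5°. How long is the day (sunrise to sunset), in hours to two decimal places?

12.23 hours

cos H_s = −tan(5.4°) · tan(17.5°) = -0.0298, so H_s = arccos(-0.0298) = 91.71°.
Day length = 2 H_s / 15° h⁻¹ = 183.42° / 15 = 12.228 h.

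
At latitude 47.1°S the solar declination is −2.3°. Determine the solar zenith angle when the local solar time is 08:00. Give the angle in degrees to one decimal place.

Hour angle H = 15° × (8 − 12) = -60.00°.
cos θ_z = sin φ sin δ + cos φ cos δ cos H = (-0.7325)(-0.0401) + (0.6807)(0.9992)(0.5000) = 0.3695.
θ_z = arccos(0.3695) = 68.32°.

68.3°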